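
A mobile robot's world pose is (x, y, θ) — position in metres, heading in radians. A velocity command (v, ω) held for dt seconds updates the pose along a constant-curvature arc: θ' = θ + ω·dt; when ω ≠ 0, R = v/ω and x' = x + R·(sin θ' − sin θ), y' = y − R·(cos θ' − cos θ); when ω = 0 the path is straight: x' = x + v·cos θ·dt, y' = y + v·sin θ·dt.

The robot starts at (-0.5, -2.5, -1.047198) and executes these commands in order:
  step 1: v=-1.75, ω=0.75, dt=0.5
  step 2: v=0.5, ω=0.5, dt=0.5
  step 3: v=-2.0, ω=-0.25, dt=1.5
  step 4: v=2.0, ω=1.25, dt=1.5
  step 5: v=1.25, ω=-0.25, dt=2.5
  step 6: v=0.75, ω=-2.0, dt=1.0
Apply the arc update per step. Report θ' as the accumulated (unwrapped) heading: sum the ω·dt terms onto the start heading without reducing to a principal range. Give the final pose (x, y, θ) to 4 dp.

(2.0104, 1.8993, -1.5472)

step 1: θ'=-0.6722 (R=-2.3333) → pose (-1.0677, -1.8409, -0.6722)
step 2: θ'=-0.4222 (R=1.0000) → pose (-0.8548, -1.9707, -0.4222)
step 3: θ'=-0.7972 (R=8.0000) → pose (-3.2999, -0.2629, -0.7972)
step 4: θ'=1.0778 (R=1.6000) → pose (-0.7458, 0.0979, 1.0778)
step 5: θ'=0.4528 (R=-5.0000) → pose (1.4714, 2.2277, 0.4528)
step 6: θ'=-1.5472 (R=-0.3750) → pose (2.0104, 1.8993, -1.5472)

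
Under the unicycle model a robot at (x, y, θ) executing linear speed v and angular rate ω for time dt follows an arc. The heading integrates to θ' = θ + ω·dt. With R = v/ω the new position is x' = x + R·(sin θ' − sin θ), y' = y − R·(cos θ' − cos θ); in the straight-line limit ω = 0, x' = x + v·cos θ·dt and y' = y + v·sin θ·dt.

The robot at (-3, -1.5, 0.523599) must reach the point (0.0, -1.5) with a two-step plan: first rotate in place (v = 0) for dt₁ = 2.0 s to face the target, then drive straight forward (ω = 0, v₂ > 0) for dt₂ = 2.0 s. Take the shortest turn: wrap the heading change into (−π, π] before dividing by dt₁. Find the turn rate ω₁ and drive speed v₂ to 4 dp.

heading to target = atan2(-1.5−-1.5, 0−-3) = 0.0000
Δθ = wrap(0.0000 − 0.5236) = -0.5236; ω₁ = Δθ/dt₁ = -0.2618
distance = √((0−-3)² + (-1.5−-1.5)²) = 3.0000; v₂ = distance/dt₂ = 1.5000

ω₁ = -0.2618, v₂ = 1.5000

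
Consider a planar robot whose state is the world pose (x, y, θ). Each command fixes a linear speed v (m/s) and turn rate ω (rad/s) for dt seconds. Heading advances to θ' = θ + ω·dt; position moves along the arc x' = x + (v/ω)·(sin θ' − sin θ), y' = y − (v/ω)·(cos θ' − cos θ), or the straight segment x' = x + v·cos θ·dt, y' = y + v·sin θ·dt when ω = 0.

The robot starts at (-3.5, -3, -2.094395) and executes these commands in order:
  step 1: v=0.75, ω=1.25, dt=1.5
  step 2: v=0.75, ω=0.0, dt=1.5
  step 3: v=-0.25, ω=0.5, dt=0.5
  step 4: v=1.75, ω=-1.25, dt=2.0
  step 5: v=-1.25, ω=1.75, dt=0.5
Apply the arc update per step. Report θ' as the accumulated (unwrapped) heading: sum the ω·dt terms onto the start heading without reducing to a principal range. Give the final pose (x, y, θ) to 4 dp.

step 1: θ'=-0.2194 (R=0.6000) → pose (-3.1110, -3.8856, -0.2194)
step 2: θ'=-0.2194 (straight) → pose (-2.0129, -4.1305, -0.2194)
step 3: θ'=0.0306 (R=-0.5000) → pose (-2.1371, -4.1187, 0.0306)
step 4: θ'=-2.4694 (R=-1.4000) → pose (-1.2224, -6.6135, -2.4694)
step 5: θ'=-1.5944 (R=-0.7143) → pose (-0.9531, -6.0715, -1.5944)

(-0.9531, -6.0715, -1.5944)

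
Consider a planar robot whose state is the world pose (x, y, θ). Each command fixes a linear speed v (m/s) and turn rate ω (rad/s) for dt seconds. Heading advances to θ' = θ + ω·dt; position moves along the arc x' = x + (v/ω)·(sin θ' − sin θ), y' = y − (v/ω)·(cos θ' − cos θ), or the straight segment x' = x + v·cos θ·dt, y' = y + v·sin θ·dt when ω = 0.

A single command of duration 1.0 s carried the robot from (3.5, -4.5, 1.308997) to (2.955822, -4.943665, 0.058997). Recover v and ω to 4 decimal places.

Δθ = 0.058997 − 1.308997 = -1.250000
ω = Δθ/dt = -1.250000/1.0 = -1.2500
R = Δx/(sin θ' − sin θ) = 0.6000
v = R·ω = 0.6000·-1.2500 = -0.7500

v = -0.7500, ω = -1.2500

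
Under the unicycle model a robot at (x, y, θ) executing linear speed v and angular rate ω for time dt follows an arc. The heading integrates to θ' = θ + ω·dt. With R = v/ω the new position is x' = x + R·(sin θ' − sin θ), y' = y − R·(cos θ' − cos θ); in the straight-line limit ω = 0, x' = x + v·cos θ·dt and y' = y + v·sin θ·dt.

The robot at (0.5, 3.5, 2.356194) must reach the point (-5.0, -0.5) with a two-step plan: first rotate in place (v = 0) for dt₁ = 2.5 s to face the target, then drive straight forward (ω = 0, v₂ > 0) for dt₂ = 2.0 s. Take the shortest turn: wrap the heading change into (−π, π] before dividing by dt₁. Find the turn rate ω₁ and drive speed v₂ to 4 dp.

ω₁ = 0.5657, v₂ = 3.4004

heading to target = atan2(-0.5−3.5, -5−0.5) = -2.5128
Δθ = wrap(-2.5128 − 2.3562) = 1.4142; ω₁ = Δθ/dt₁ = 0.5657
distance = √((-5−0.5)² + (-0.5−3.5)²) = 6.8007; v₂ = distance/dt₂ = 3.4004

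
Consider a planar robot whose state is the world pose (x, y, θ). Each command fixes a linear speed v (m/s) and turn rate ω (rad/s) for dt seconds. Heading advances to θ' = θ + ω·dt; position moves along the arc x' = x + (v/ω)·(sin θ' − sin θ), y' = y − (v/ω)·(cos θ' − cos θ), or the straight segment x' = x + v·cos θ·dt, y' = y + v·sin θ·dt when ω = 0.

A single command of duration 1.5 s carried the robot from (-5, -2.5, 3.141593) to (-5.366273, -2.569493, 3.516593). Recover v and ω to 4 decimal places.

v = 0.2500, ω = 0.2500

Δθ = 3.516593 − 3.141593 = 0.375000
ω = Δθ/dt = 0.375000/1.5 = 0.2500
R = Δx/(sin θ' − sin θ) = 1.0000
v = R·ω = 1.0000·0.2500 = 0.2500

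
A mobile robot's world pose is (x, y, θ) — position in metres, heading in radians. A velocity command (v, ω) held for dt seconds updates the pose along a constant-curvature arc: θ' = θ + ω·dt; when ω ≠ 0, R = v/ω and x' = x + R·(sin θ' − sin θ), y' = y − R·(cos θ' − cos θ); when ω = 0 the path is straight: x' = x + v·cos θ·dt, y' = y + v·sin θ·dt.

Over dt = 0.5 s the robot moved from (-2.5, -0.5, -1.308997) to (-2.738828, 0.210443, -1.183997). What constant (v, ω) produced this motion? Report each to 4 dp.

Δθ = -1.183997 − -1.308997 = 0.125000
ω = Δθ/dt = 0.125000/0.5 = 0.2500
R = −Δy/(cos θ' − cos θ) = -6.0000
v = R·ω = -6.0000·0.2500 = -1.5000

v = -1.5000, ω = 0.2500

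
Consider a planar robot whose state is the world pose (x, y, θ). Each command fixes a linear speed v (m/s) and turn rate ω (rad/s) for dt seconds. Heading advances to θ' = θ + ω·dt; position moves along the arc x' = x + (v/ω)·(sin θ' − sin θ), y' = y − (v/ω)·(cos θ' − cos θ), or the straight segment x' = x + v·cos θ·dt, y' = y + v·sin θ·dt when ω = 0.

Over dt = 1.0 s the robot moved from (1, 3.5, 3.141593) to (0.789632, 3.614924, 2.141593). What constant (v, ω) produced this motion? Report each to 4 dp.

Δθ = 2.141593 − 3.141593 = -1.000000
ω = Δθ/dt = -1.000000/1.0 = -1.0000
R = Δx/(sin θ' − sin θ) = -0.2500
v = R·ω = -0.2500·-1.0000 = 0.2500

v = 0.2500, ω = -1.0000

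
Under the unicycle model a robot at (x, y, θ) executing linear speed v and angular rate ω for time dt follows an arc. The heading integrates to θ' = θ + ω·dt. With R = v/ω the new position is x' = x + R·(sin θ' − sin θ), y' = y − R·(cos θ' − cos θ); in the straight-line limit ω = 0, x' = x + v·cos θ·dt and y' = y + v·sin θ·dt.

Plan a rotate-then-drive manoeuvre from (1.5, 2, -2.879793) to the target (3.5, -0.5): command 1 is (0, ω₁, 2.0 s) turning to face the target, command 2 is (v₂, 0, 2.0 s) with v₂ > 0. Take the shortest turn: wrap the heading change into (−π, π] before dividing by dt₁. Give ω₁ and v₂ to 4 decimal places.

ω₁ = 0.9919, v₂ = 1.6008

heading to target = atan2(-0.5−2, 3.5−1.5) = -0.8961
Δθ = wrap(-0.8961 − -2.8798) = 1.9837; ω₁ = Δθ/dt₁ = 0.9919
distance = √((3.5−1.5)² + (-0.5−2)²) = 3.2016; v₂ = distance/dt₂ = 1.6008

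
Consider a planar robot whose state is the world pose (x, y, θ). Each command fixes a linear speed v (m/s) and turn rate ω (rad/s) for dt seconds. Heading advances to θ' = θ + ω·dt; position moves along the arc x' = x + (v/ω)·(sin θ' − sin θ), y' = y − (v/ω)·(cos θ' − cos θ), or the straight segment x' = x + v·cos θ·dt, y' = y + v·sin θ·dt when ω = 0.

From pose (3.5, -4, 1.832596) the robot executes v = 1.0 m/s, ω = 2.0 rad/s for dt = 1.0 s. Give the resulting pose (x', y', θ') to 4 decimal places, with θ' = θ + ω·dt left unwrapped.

(2.6984, -3.7441, 3.8326)

θ' = 1.8326 + 2.0·1.0 = 3.8326
R = v/ω = 1.0/2.0 = 0.5000
x' = 3.5 + 0.5000·(sin 3.8326 − sin 1.8326) = 2.6984
y' = -4 − 0.5000·(cos 3.8326 − cos 1.8326) = -3.7441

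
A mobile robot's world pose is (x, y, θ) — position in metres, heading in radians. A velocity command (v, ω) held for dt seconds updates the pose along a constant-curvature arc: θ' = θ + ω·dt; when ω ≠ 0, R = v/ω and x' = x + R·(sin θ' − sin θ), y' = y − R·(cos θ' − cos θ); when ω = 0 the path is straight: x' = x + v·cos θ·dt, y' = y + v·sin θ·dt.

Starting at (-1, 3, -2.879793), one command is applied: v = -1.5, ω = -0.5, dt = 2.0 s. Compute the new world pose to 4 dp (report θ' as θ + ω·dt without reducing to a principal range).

θ' = -2.8798 + -0.5·2.0 = -3.8798
R = v/ω = -1.5/-0.5 = 3.0000
x' = -1 + 3.0000·(sin -3.8798 − sin -2.8798) = 1.7953
y' = 3 − 3.0000·(cos -3.8798 − cos -2.8798) = 2.3213

(1.7953, 2.3213, -3.8798)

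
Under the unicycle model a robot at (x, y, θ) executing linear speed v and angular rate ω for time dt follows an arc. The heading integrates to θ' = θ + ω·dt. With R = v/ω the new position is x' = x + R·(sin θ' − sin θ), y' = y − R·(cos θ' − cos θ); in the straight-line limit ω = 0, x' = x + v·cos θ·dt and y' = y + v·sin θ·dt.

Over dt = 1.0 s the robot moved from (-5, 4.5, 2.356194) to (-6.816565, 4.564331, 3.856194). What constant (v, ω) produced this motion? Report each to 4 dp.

v = 2.0000, ω = 1.5000

Δθ = 3.856194 − 2.356194 = 1.500000
ω = Δθ/dt = 1.500000/1.0 = 1.5000
R = Δx/(sin θ' − sin θ) = 1.3333
v = R·ω = 1.3333·1.5000 = 2.0000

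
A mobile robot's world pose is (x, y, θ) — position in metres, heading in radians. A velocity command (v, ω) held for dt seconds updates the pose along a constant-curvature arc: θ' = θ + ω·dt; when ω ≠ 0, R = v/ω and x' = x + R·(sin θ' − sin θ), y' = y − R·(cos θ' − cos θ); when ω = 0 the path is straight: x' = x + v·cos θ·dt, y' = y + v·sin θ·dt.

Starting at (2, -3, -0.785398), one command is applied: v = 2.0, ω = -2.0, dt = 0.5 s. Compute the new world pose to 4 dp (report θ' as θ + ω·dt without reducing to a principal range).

(2.2700, -3.9201, -1.7854)

θ' = -0.7854 + -2.0·0.5 = -1.7854
R = v/ω = 2.0/-2.0 = -1.0000
x' = 2 + -1.0000·(sin -1.7854 − sin -0.7854) = 2.2700
y' = -3 − -1.0000·(cos -1.7854 − cos -0.7854) = -3.9201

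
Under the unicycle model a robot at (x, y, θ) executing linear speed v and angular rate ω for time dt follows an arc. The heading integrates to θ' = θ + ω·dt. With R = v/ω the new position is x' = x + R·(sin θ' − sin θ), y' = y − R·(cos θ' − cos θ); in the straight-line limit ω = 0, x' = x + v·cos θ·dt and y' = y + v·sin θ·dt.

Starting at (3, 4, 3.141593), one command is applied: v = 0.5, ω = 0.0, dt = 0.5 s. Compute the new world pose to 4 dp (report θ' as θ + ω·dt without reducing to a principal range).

θ' = 3.1416 + 0.0·0.5 = 3.1416
ω = 0 → straight: x' = 3 + 0.5·cos(3.1416)·0.5 = 2.7500
y' = 4 + 0.5·sin(3.1416)·0.5 = 4.0000

(2.7500, 4.0000, 3.1416)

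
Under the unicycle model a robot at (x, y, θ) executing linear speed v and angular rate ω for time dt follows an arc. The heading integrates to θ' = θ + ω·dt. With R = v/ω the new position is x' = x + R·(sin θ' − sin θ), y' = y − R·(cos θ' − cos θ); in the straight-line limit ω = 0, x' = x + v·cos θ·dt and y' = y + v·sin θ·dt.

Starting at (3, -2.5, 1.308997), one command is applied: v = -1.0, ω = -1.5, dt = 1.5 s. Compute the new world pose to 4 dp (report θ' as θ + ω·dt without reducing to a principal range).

θ' = 1.3090 + -1.5·1.5 = -0.9410
R = v/ω = -1.0/-1.5 = 0.6667
x' = 3 + 0.6667·(sin -0.9410 − sin 1.3090) = 1.8173
y' = -2.5 − 0.6667·(cos -0.9410 − cos 1.3090) = -2.7201

(1.8173, -2.7201, -0.9410)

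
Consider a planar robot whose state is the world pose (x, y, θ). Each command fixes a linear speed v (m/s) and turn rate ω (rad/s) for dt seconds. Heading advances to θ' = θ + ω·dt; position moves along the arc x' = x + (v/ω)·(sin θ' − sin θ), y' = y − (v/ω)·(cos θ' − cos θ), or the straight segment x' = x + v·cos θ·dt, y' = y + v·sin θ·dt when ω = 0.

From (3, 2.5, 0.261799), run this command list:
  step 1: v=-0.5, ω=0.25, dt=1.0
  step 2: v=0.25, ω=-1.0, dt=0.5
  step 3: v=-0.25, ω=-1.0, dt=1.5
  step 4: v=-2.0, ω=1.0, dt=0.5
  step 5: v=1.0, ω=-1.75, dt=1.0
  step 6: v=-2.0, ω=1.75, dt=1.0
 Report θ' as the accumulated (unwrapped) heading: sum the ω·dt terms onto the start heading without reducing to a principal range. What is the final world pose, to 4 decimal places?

(2.3353, 4.3486, -0.9882)

step 1: θ'=0.5118 (R=-2.0000) → pose (2.5381, 2.3119, 0.5118)
step 2: θ'=0.0118 (R=-0.2500) → pose (2.6576, 2.3439, 0.0118)
step 3: θ'=-1.4882 (R=0.2500) → pose (2.4055, 2.5733, -1.4882)
step 4: θ'=-0.9882 (R=-2.0000) → pose (2.0824, 3.5086, -0.9882)
step 5: θ'=-2.7382 (R=-0.5714) → pose (1.8296, 2.6687, -2.7382)
step 6: θ'=-0.9882 (R=-1.1429) → pose (2.3353, 4.3486, -0.9882)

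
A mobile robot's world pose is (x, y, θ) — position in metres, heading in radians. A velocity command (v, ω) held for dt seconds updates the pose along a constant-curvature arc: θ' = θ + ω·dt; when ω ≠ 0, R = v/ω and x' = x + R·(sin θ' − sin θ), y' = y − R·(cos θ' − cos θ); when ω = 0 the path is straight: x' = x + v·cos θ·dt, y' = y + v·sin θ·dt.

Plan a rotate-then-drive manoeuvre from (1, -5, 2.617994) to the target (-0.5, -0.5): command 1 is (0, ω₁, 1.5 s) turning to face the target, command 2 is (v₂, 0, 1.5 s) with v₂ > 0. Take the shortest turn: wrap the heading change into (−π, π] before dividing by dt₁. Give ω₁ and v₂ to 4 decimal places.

heading to target = atan2(-0.5−-5, -0.5−1) = 1.8925
Δθ = wrap(1.8925 − 2.6180) = -0.7254; ω₁ = Δθ/dt₁ = -0.4836
distance = √((-0.5−1)² + (-0.5−-5)²) = 4.7434; v₂ = distance/dt₂ = 3.1623

ω₁ = -0.4836, v₂ = 3.1623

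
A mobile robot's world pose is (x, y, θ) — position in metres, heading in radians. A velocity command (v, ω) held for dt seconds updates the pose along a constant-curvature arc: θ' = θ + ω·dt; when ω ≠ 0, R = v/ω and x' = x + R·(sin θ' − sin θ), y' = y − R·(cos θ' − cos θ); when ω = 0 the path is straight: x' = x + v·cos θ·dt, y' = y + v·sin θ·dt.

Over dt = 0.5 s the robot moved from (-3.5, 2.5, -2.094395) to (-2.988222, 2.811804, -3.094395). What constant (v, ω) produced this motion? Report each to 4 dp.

Δθ = -3.094395 − -2.094395 = -1.000000
ω = Δθ/dt = -1.000000/0.5 = -2.0000
R = Δx/(sin θ' − sin θ) = 0.6250
v = R·ω = 0.6250·-2.0000 = -1.2500

v = -1.2500, ω = -2.0000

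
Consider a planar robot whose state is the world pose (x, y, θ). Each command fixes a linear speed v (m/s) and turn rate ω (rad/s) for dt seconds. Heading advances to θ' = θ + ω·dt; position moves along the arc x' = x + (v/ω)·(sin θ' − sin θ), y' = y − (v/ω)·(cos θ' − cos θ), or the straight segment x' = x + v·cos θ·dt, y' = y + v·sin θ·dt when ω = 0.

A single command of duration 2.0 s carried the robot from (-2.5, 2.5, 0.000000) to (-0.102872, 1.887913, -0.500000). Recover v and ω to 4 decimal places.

v = 1.2500, ω = -0.2500

Δθ = -0.500000 − 0.000000 = -0.500000
ω = Δθ/dt = -0.500000/2.0 = -0.2500
R = Δx/(sin θ' − sin θ) = -5.0000
v = R·ω = -5.0000·-0.2500 = 1.2500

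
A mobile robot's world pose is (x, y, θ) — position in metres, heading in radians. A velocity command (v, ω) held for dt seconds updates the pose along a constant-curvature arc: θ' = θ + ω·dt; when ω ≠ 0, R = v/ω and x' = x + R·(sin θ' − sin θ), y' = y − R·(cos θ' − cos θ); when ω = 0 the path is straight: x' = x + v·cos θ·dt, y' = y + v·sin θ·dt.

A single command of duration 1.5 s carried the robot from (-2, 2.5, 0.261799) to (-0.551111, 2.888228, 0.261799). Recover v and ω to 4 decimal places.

v = 1.0000, ω = 0.0000

Δθ = 0.261799 − 0.261799 = 0.000000
ω = Δθ/dt = 0.000000/1.5 = 0.0000
ω = 0 → v = (Δx·cos θ + Δy·sin θ)/dt = 1.0000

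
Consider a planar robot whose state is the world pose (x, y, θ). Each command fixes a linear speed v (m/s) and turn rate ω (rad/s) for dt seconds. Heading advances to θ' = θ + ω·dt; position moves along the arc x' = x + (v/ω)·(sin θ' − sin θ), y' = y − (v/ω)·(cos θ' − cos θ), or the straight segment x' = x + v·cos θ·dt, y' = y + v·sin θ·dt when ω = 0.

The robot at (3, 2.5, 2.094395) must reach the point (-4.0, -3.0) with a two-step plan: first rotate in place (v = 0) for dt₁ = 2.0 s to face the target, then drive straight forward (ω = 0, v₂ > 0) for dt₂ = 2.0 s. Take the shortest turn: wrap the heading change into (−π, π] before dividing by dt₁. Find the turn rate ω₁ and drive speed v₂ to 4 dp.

ω₁ = 0.8566, v₂ = 4.4511

heading to target = atan2(-3−2.5, -4−3) = -2.4756
Δθ = wrap(-2.4756 − 2.0944) = 1.7132; ω₁ = Δθ/dt₁ = 0.8566
distance = √((-4−3)² + (-3−2.5)²) = 8.9022; v₂ = distance/dt₂ = 4.4511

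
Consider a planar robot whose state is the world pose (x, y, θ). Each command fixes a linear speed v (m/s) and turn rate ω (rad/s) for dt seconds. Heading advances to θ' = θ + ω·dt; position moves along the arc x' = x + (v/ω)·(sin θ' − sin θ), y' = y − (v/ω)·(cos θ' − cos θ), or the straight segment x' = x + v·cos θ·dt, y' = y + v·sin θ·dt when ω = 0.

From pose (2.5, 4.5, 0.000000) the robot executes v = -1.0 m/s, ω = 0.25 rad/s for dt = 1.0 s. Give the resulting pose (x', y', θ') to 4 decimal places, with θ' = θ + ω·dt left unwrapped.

θ' = 0.0000 + 0.25·1.0 = 0.2500
R = v/ω = -1.0/0.25 = -4.0000
x' = 2.5 + -4.0000·(sin 0.2500 − sin 0.0000) = 1.5104
y' = 4.5 − -4.0000·(cos 0.2500 − cos 0.0000) = 4.3756

(1.5104, 4.3756, 0.2500)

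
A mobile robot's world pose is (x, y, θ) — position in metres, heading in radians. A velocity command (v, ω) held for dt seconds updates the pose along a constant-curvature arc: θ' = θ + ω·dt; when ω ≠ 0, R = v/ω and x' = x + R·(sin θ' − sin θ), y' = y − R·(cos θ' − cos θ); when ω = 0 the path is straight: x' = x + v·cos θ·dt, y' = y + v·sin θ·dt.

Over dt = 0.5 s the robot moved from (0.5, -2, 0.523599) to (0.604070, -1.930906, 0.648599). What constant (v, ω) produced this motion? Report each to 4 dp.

v = 0.2500, ω = 0.2500

Δθ = 0.648599 − 0.523599 = 0.125000
ω = Δθ/dt = 0.125000/0.5 = 0.2500
R = Δx/(sin θ' − sin θ) = 1.0000
v = R·ω = 1.0000·0.2500 = 0.2500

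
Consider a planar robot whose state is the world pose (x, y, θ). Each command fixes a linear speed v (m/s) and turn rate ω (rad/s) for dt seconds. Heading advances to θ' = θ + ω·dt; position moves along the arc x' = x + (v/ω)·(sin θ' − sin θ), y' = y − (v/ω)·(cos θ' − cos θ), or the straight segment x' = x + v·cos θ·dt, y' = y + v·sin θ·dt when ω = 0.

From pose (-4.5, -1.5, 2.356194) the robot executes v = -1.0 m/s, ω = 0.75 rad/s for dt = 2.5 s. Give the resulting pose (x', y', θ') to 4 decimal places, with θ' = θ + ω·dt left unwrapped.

(-2.3753, -1.1743, 4.2312)

θ' = 2.3562 + 0.75·2.5 = 4.2312
R = v/ω = -1.0/0.75 = -1.3333
x' = -4.5 + -1.3333·(sin 4.2312 − sin 2.3562) = -2.3753
y' = -1.5 − -1.3333·(cos 4.2312 − cos 2.3562) = -1.1743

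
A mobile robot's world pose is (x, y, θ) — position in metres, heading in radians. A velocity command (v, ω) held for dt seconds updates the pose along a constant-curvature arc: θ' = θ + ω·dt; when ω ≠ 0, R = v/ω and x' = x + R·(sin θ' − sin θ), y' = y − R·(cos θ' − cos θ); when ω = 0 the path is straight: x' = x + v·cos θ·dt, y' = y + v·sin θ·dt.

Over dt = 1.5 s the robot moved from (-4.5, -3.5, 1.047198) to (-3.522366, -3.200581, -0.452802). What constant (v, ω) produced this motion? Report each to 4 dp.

Δθ = -0.452802 − 1.047198 = -1.500000
ω = Δθ/dt = -1.500000/1.5 = -1.0000
R = Δx/(sin θ' − sin θ) = -0.7500
v = R·ω = -0.7500·-1.0000 = 0.7500

v = 0.7500, ω = -1.0000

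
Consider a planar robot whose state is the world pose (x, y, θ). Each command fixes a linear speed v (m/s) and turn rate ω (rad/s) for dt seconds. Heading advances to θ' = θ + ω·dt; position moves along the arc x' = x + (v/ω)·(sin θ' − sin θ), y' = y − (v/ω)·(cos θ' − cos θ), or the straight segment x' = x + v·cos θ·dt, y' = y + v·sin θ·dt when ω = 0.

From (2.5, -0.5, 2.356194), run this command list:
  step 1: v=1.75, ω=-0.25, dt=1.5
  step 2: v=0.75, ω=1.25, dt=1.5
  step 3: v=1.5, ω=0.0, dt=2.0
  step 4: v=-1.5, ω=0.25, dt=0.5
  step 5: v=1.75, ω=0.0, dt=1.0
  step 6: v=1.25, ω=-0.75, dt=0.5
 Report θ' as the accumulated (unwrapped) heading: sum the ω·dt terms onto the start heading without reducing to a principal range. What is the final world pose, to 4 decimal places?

step 1: θ'=1.9812 (R=-7.0000) → pose (1.0310, 1.6569, 1.9812)
step 2: θ'=3.8562 (R=0.6000) → pose (0.0876, 1.8708, 3.8562)
step 3: θ'=3.8562 (straight) → pose (-2.1784, -0.0952, 3.8562)
step 4: θ'=3.9812 (R=-6.0000) → pose (-1.6441, 0.4304, 3.9812)
step 5: θ'=3.9812 (straight) → pose (-2.8126, -0.8723, 3.9812)
step 6: θ'=3.6062 (R=-1.6667) → pose (-3.3065, -1.2494, 3.6062)

(-3.3065, -1.2494, 3.6062)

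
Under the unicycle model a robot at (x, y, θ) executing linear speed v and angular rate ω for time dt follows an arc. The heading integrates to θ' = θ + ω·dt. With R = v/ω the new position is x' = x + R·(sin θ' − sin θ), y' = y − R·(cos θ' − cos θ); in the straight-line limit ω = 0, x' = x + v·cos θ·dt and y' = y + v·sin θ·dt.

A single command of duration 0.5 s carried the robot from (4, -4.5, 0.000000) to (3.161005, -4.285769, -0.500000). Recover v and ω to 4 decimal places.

Δθ = -0.500000 − 0.000000 = -0.500000
ω = Δθ/dt = -0.500000/0.5 = -1.0000
R = Δx/(sin θ' − sin θ) = 1.7500
v = R·ω = 1.7500·-1.0000 = -1.7500

v = -1.7500, ω = -1.0000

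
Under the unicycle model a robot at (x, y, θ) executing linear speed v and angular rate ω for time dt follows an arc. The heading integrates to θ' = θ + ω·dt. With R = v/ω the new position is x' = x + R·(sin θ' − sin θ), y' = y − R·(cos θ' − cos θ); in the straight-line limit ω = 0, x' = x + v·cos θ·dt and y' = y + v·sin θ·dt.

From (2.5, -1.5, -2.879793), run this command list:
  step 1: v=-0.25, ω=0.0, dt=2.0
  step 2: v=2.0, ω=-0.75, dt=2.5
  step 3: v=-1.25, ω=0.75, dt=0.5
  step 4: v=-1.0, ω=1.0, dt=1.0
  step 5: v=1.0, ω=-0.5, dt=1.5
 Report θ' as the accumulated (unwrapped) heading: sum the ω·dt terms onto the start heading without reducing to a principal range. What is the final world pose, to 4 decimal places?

step 1: θ'=-2.8798 (straight) → pose (2.9830, -1.3706, -2.8798)
step 2: θ'=-4.7548 (R=-2.6667) → pose (-0.3715, 1.3183, -4.7548)
step 3: θ'=-4.3798 (R=-1.6667) → pose (-0.2817, 0.7034, -4.3798)
step 4: θ'=-3.3798 (R=-1.0000) → pose (0.4276, 0.0582, -3.3798)
step 5: θ'=-4.1298 (R=-2.0000) → pose (-0.7706, 0.9013, -4.1298)

(-0.7706, 0.9013, -4.1298)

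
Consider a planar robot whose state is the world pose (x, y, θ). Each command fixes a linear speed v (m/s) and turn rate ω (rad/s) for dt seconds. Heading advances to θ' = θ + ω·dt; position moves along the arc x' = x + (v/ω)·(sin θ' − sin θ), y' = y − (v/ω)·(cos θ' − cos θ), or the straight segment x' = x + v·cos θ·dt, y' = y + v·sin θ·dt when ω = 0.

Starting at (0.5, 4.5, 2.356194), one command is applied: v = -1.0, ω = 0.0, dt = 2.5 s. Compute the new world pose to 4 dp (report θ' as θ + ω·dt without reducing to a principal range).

(2.2678, 2.7322, 2.3562)

θ' = 2.3562 + 0.0·2.5 = 2.3562
ω = 0 → straight: x' = 0.5 + -1.0·cos(2.3562)·2.5 = 2.2678
y' = 4.5 + -1.0·sin(2.3562)·2.5 = 2.7322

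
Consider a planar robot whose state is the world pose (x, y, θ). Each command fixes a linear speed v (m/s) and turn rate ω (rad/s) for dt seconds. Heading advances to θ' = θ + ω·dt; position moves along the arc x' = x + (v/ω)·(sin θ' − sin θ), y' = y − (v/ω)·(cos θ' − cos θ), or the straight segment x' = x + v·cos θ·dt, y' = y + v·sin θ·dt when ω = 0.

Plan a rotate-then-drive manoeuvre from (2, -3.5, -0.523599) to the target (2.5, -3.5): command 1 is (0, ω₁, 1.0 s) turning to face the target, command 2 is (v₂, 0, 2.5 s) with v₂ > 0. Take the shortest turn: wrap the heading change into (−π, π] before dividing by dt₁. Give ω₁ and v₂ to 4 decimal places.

heading to target = atan2(-3.5−-3.5, 2.5−2) = 0.0000
Δθ = wrap(0.0000 − -0.5236) = 0.5236; ω₁ = Δθ/dt₁ = 0.5236
distance = √((2.5−2)² + (-3.5−-3.5)²) = 0.5000; v₂ = distance/dt₂ = 0.2000

ω₁ = 0.5236, v₂ = 0.2000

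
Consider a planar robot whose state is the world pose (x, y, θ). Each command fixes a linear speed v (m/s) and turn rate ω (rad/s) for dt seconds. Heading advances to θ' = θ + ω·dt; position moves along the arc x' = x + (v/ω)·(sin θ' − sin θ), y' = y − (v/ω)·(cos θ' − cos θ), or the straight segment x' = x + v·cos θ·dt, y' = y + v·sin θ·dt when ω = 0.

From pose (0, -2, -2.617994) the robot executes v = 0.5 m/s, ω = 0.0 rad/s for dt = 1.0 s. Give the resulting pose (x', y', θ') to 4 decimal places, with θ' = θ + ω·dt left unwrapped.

(-0.4330, -2.2500, -2.6180)

θ' = -2.6180 + 0.0·1.0 = -2.6180
ω = 0 → straight: x' = 0 + 0.5·cos(-2.6180)·1.0 = -0.4330
y' = -2 + 0.5·sin(-2.6180)·1.0 = -2.2500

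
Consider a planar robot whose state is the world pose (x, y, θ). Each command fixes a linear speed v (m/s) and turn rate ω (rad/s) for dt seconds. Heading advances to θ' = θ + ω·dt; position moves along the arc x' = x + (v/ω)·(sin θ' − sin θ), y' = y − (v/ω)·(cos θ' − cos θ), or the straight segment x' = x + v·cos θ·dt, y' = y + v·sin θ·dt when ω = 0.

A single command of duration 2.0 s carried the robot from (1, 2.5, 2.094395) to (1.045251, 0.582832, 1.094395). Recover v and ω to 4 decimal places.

v = -1.0000, ω = -0.5000

Δθ = 1.094395 − 2.094395 = -1.000000
ω = Δθ/dt = -1.000000/2.0 = -0.5000
R = −Δy/(cos θ' − cos θ) = 2.0000
v = R·ω = 2.0000·-0.5000 = -1.0000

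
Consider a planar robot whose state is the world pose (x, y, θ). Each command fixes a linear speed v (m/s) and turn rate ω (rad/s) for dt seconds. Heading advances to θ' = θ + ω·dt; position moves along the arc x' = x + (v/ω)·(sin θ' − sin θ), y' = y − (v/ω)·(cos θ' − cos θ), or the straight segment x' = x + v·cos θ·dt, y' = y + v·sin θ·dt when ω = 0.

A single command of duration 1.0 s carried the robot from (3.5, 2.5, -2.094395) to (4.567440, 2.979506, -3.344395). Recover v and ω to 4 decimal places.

v = -1.2500, ω = -1.2500

Δθ = -3.344395 − -2.094395 = -1.250000
ω = Δθ/dt = -1.250000/1.0 = -1.2500
R = Δx/(sin θ' − sin θ) = 1.0000
v = R·ω = 1.0000·-1.2500 = -1.2500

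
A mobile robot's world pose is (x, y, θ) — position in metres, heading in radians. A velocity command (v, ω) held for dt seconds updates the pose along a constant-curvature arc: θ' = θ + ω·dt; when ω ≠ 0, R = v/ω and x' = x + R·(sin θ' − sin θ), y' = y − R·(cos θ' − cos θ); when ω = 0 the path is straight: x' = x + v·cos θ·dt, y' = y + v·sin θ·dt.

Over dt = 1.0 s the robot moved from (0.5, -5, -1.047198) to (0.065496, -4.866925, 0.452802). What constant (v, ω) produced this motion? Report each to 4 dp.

v = -0.5000, ω = 1.5000

Δθ = 0.452802 − -1.047198 = 1.500000
ω = Δθ/dt = 1.500000/1.0 = 1.5000
R = Δx/(sin θ' − sin θ) = -0.3333
v = R·ω = -0.3333·1.5000 = -0.5000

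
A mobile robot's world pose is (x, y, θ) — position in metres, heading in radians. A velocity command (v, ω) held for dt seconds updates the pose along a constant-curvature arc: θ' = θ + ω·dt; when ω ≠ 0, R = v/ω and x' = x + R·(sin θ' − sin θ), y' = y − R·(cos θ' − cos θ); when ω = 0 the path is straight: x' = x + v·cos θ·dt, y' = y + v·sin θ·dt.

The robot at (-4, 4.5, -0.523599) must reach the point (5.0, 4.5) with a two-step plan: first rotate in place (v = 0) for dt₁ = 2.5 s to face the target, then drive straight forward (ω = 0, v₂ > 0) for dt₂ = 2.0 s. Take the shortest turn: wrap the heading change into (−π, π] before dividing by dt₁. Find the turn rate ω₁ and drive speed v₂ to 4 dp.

heading to target = atan2(4.5−4.5, 5−-4) = 0.0000
Δθ = wrap(0.0000 − -0.5236) = 0.5236; ω₁ = Δθ/dt₁ = 0.2094
distance = √((5−-4)² + (4.5−4.5)²) = 9.0000; v₂ = distance/dt₂ = 4.5000

ω₁ = 0.2094, v₂ = 4.5000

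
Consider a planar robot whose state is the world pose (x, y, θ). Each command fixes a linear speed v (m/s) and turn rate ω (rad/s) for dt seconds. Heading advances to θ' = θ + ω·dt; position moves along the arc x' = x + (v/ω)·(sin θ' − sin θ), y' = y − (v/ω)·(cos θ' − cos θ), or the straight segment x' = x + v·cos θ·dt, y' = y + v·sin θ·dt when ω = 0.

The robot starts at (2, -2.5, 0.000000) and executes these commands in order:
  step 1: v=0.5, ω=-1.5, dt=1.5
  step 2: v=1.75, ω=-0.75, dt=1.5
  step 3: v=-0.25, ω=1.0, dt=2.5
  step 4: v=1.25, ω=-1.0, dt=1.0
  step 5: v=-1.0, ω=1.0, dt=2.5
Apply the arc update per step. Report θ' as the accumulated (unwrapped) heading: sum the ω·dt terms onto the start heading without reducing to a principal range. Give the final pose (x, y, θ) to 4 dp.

(-1.1521, -3.5087, 0.6250)

step 1: θ'=-2.2500 (R=-0.3333) → pose (2.2594, -3.0427, -2.2500)
step 2: θ'=-3.3750 (R=-2.3333) → pose (-0.0958, -3.8470, -3.3750)
step 3: θ'=-0.8750 (R=-0.2500) → pose (0.1539, -3.4436, -0.8750)
step 4: θ'=-1.8750 (R=-1.2500) → pose (0.3871, -4.6192, -1.8750)
step 5: θ'=0.6250 (R=-1.0000) → pose (-1.1521, -3.5087, 0.6250)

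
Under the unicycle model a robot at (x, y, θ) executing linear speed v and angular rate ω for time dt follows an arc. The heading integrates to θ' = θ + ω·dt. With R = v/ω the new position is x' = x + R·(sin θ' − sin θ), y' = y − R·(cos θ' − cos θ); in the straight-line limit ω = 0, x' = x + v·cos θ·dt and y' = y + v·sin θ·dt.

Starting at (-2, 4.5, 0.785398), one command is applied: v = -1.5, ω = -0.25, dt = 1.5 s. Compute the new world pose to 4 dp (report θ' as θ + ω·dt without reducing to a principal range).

(-3.8488, 3.2409, 0.4104)

θ' = 0.7854 + -0.25·1.5 = 0.4104
R = v/ω = -1.5/-0.25 = 6.0000
x' = -2 + 6.0000·(sin 0.4104 − sin 0.7854) = -3.8488
y' = 4.5 − 6.0000·(cos 0.4104 − cos 0.7854) = 3.2409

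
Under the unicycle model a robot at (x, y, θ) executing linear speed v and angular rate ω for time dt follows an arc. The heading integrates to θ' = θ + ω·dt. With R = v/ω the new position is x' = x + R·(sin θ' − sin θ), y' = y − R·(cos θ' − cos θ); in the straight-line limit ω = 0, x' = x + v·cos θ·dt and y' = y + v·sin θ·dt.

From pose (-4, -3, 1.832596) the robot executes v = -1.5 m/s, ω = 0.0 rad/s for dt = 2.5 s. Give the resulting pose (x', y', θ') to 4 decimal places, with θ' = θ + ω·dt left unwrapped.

(-3.0294, -6.6222, 1.8326)

θ' = 1.8326 + 0.0·2.5 = 1.8326
ω = 0 → straight: x' = -4 + -1.5·cos(1.8326)·2.5 = -3.0294
y' = -3 + -1.5·sin(1.8326)·2.5 = -6.6222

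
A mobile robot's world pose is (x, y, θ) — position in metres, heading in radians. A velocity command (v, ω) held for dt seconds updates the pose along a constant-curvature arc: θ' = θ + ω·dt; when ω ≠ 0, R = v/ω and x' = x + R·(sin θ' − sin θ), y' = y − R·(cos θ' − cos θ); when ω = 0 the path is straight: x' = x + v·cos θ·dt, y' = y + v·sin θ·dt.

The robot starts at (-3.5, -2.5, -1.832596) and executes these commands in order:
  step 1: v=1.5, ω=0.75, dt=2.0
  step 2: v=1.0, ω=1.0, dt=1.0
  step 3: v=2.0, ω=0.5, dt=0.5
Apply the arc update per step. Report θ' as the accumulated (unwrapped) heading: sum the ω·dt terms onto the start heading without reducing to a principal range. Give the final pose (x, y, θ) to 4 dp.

(-0.5754, -4.0381, 0.9174)

step 1: θ'=-0.3326 (R=2.0000) → pose (-2.2211, -4.9080, -0.3326)
step 2: θ'=0.6674 (R=1.0000) → pose (-1.2757, -4.7483, 0.6674)
step 3: θ'=0.9174 (R=4.0000) → pose (-0.5754, -4.0381, 0.9174)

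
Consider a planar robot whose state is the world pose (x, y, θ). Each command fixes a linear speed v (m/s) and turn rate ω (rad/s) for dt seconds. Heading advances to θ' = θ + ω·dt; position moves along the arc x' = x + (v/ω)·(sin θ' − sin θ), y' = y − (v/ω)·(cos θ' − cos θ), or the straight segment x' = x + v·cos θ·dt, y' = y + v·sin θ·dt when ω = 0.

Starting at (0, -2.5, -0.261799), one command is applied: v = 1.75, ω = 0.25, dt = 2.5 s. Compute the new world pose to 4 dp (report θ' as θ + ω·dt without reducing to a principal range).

(4.2986, -2.2819, 0.3632)

θ' = -0.2618 + 0.25·2.5 = 0.3632
R = v/ω = 1.75/0.25 = 7.0000
x' = 0 + 7.0000·(sin 0.3632 − sin -0.2618) = 4.2986
y' = -2.5 − 7.0000·(cos 0.3632 − cos -0.2618) = -2.2819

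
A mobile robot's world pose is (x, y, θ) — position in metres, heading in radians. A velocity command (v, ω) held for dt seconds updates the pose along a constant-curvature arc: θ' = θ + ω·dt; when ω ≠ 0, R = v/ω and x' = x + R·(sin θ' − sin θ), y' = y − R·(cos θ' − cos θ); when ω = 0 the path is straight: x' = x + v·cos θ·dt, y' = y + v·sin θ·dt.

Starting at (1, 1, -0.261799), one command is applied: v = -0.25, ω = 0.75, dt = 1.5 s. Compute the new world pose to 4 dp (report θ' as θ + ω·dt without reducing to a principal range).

θ' = -0.2618 + 0.75·1.5 = 0.8632
R = v/ω = -0.25/0.75 = -0.3333
x' = 1 + -0.3333·(sin 0.8632 − sin -0.2618) = 0.6604
y' = 1 − -0.3333·(cos 0.8632 − cos -0.2618) = 0.8947

(0.6604, 0.8947, 0.8632)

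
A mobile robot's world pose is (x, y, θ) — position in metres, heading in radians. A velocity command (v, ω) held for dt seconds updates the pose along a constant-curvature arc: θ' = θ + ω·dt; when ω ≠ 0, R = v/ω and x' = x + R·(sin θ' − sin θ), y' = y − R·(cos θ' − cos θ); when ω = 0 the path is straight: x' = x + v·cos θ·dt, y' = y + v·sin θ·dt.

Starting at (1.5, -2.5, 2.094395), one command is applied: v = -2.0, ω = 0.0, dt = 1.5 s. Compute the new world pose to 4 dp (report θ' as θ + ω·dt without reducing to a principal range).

θ' = 2.0944 + 0.0·1.5 = 2.0944
ω = 0 → straight: x' = 1.5 + -2.0·cos(2.0944)·1.5 = 3.0000
y' = -2.5 + -2.0·sin(2.0944)·1.5 = -5.0981

(3.0000, -5.0981, 2.0944)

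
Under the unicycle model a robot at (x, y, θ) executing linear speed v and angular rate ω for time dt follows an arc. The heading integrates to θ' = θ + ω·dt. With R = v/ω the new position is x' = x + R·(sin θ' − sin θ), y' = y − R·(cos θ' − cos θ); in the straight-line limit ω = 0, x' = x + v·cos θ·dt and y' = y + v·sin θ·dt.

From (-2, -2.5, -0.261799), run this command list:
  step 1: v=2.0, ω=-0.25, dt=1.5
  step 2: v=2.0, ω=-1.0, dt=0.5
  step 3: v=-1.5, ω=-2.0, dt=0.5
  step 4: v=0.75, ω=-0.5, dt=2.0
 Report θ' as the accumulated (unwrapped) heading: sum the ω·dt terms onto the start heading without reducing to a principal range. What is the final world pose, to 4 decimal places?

step 1: θ'=-0.6368 (R=-8.0000) → pose (0.6864, -3.7954, -0.6368)
step 2: θ'=-1.1368 (R=-2.0000) → pose (1.3118, -4.5624, -1.1368)
step 3: θ'=-2.1368 (R=0.7500) → pose (1.3592, -3.8448, -2.1368)
step 4: θ'=-3.1368 (R=-1.5000) → pose (0.1003, -4.5404, -3.1368)

(0.1003, -4.5404, -3.1368)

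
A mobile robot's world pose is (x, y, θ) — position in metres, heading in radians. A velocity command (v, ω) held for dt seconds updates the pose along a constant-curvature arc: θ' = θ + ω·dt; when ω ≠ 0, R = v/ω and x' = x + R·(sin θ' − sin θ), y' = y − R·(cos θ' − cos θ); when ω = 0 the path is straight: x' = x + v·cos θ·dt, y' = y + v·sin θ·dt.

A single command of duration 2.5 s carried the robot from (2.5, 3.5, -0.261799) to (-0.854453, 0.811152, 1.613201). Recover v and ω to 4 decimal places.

v = -2.0000, ω = 0.7500

Δθ = 1.613201 − -0.261799 = 1.875000
ω = Δθ/dt = 1.875000/2.5 = 0.7500
R = Δx/(sin θ' − sin θ) = -2.6667
v = R·ω = -2.6667·0.7500 = -2.0000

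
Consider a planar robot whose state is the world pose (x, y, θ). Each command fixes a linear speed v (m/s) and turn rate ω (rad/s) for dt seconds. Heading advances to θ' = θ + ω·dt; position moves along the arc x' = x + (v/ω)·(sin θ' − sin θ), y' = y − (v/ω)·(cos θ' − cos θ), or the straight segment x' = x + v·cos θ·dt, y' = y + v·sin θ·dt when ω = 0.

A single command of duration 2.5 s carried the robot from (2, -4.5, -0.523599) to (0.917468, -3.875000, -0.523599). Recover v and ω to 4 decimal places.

v = -0.5000, ω = 0.0000

Δθ = -0.523599 − -0.523599 = 0.000000
ω = Δθ/dt = 0.000000/2.5 = 0.0000
ω = 0 → v = (Δx·cos θ + Δy·sin θ)/dt = -0.5000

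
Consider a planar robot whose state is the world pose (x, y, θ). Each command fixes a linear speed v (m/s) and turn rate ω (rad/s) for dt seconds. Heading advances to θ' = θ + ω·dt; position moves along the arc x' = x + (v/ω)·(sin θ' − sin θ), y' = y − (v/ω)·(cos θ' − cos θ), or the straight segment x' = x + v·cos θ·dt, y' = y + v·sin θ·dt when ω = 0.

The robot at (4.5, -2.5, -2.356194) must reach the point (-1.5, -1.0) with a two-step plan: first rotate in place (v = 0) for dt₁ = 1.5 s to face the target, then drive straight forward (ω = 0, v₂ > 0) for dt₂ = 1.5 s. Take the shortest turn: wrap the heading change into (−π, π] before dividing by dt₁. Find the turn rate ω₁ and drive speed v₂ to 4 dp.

ω₁ = -0.6869, v₂ = 4.1231

heading to target = atan2(-1−-2.5, -1.5−4.5) = 2.8966
Δθ = wrap(2.8966 − -2.3562) = -1.0304; ω₁ = Δθ/dt₁ = -0.6869
distance = √((-1.5−4.5)² + (-1−-2.5)²) = 6.1847; v₂ = distance/dt₂ = 4.1231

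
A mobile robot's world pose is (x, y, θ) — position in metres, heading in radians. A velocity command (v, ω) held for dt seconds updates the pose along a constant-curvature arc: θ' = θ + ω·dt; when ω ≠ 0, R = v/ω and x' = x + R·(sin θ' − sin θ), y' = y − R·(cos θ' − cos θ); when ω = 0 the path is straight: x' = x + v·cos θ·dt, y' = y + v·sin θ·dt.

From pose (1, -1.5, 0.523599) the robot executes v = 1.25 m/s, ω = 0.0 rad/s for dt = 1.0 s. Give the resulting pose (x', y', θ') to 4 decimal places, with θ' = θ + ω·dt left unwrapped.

θ' = 0.5236 + 0.0·1.0 = 0.5236
ω = 0 → straight: x' = 1 + 1.25·cos(0.5236)·1.0 = 2.0825
y' = -1.5 + 1.25·sin(0.5236)·1.0 = -0.8750

(2.0825, -0.8750, 0.5236)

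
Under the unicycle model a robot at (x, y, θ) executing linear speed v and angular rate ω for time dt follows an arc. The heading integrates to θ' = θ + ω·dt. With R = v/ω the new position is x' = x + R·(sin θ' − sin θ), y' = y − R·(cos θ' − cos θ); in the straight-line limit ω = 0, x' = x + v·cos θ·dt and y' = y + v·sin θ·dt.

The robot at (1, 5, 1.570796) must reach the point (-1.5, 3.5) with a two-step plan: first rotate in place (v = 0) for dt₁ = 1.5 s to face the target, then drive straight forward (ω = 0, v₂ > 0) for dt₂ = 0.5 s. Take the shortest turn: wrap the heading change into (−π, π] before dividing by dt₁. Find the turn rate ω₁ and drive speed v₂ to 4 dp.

heading to target = atan2(3.5−5, -1.5−1) = -2.6012
Δθ = wrap(-2.6012 − 1.5708) = 2.1112; ω₁ = Δθ/dt₁ = 1.4075
distance = √((-1.5−1)² + (3.5−5)²) = 2.9155; v₂ = distance/dt₂ = 5.8310

ω₁ = 1.4075, v₂ = 5.8310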